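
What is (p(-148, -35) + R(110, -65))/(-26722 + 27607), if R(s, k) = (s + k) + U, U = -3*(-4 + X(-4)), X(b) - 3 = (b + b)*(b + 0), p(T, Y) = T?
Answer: -196/885 ≈ -0.22147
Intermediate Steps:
X(b) = 3 + 2*b**2 (X(b) = 3 + (b + b)*(b + 0) = 3 + (2*b)*b = 3 + 2*b**2)
U = -93 (U = -3*(-4 + (3 + 2*(-4)**2)) = -3*(-4 + (3 + 2*16)) = -3*(-4 + (3 + 32)) = -3*(-4 + 35) = -3*31 = -93)
R(s, k) = -93 + k + s (R(s, k) = (s + k) - 93 = (k + s) - 93 = -93 + k + s)
(p(-148, -35) + R(110, -65))/(-26722 + 27607) = (-148 + (-93 - 65 + 110))/(-26722 + 27607) = (-148 - 48)/885 = -196*1/885 = -196/885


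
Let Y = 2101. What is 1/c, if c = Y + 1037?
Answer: 1/3138 ≈ 0.00031867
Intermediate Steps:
c = 3138 (c = 2101 + 1037 = 3138)
1/c = 1/3138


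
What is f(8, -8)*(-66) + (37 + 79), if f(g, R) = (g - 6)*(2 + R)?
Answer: 908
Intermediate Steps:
f(g, R) = (-6 + g)*(2 + R)
f(8, -8)*(-66) + (37 + 79) = (-12 - 6*(-8) + 2*8 - 8*8)*(-66) + (37 + 79) = (-12 + 48 + 16 - 64)*(-66) + 116 = -12*(-66) + 116 = 792 + 116 = 908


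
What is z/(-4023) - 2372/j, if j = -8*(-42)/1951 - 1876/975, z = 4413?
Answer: 1511448530876/1117212579 ≈ 1352.9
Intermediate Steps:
j = -3332476/1902225 (j = 336*(1/1951) - 1876*1/975 = 336/1951 - 1876/975 = -3332476/1902225 ≈ -1.7519)
z/(-4023) - 2372/j = 4413/(-4023) - 2372/(-3332476/1902225) = 4413*(-1/4023) - 2372*(-1902225/3332476) = -1471/1341 + 1128019425/833119 = 1511448530876/1117212579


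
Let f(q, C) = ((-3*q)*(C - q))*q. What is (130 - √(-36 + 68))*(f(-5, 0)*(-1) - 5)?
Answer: 48100 - 1480*√2 ≈ 46007.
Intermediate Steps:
f(q, C) = -3*q²*(C - q) (f(q, C) = (-3*q*(C - q))*q = -3*q²*(C - q))
(130 - √(-36 + 68))*(f(-5, 0)*(-1) - 5) = (130 - √(-36 + 68))*((3*(-5)²*(-5 - 1*0))*(-1) - 5) = (130 - √32)*((3*25*(-5 + 0))*(-1) - 5) = (130 - 4*√2)*((3*25*(-5))*(-1) - 5) = (130 - 4*√2)*(-375*(-1) - 5) = (130 - 4*√2)*(375 - 5) = (130 - 4*√2)*370 = 48100 - 1480*√2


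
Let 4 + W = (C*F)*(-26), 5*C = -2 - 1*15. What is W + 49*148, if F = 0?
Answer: 7248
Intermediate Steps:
C = -17/5 (C = (-2 - 1*15)/5 = (-2 - 15)/5 = (⅕)*(-17) = -17/5 ≈ -3.4000)
W = -4 (W = -4 - 17/5*0*(-26) = -4 + 0*(-26) = -4 + 0 = -4)
W + 49*148 = -4 + 49*148 = -4 + 7252 = 7248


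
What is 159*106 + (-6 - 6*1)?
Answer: 16842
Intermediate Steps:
159*106 + (-6 - 6*1) = 16854 + (-6 - 6) = 16854 - 12 = 16842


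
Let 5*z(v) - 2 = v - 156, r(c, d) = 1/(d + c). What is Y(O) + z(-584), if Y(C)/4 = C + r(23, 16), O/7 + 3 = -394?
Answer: -2196382/195 ≈ -11264.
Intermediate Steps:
r(c, d) = 1/(c + d)
O = -2779 (O = -21 + 7*(-394) = -21 - 2758 = -2779)
z(v) = -154/5 + v/5 (z(v) = ⅖ + (v - 156)/5 = ⅖ + (-156 + v)/5 = ⅖ + (-156/5 + v/5) = -154/5 + v/5)
Y(C) = 4/39 + 4*C (Y(C) = 4*(C + 1/(23 + 16)) = 4*(C + 1/39) = 4*(1/39 + C) = 4/39 + 4*C)
Y(O) + z(-584) = (4/39 + 4*(-2779)) + (-154/5 + (⅕)*(-584)) = (4/39 - 11116) + (-154/5 - 584/5) = -433520/39 - 738/5 = -2196382/195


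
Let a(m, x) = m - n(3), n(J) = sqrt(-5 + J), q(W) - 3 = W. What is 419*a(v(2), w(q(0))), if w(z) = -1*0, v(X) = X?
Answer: 838 - 419*I*sqrt(2) ≈ 838.0 - 592.56*I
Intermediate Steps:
q(W) = 3 + W
w(z) = 0
a(m, x) = m - I*sqrt(2) (a(m, x) = m - sqrt(-5 + 3) = m - sqrt(-2) = m - I*sqrt(2))
419*a(v(2), w(q(0))) = 419*(2 - I*sqrt(2)) = 838 - 419*I*sqrt(2)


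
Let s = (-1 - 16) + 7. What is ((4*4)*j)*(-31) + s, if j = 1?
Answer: -506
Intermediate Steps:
s = -10 (s = -17 + 7 = -10)
((4*4)*j)*(-31) + s = ((4*4)*1)*(-31) - 10 = (16*1)*(-31) - 10 = 16*(-31) - 10 = -496 - 10 = -506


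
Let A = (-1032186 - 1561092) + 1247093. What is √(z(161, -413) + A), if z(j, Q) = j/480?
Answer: I*√19385059170/120 ≈ 1160.3*I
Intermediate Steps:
z(j, Q) = j/480 (z(j, Q) = j*(1/480) = j/480)
A = -1346185 (A = -2593278 + 1247093 = -1346185)
√(z(161, -413) + A) = √((1/480)*161 - 1346185) = √(161/480 - 1346185) = √(-646168639/480) = I*√19385059170/120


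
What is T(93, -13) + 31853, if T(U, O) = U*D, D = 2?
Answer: 32039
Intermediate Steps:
T(U, O) = 2*U (T(U, O) = U*2 = 2*U)
T(93, -13) + 31853 = 2*93 + 31853 = 186 + 31853 = 32039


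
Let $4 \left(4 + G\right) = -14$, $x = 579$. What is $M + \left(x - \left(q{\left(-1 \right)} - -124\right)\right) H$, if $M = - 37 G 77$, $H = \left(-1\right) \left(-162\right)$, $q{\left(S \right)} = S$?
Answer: $\frac{190479}{2} \approx 95240.0$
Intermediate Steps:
$G = - \frac{15}{2}$ ($G = -4 + \frac{1}{4} \left(-14\right) = -4 - \frac{7}{2} = - \frac{15}{2} \approx -7.5$)
$H = 162$
$M = \frac{42735}{2}$ ($M = \left(-37\right) \left(- \frac{15}{2}\right) 77 = \frac{555}{2} \cdot 77 = \frac{42735}{2} \approx 21368.0$)
$M + \left(x - \left(q{\left(-1 \right)} - -124\right)\right) H = \frac{42735}{2} + \left(579 - \left(-1 - -124\right)\right) 162 = \frac{42735}{2} + \left(579 - \left(-1 + 124\right)\right) 162 = \frac{42735}{2} + \left(579 - 123\right) 162 = \frac{42735}{2} + 456 \cdot 162 = \frac{42735}{2} + 73872 = \frac{190479}{2}$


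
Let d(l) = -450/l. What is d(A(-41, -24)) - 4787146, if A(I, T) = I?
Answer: -196272536/41 ≈ -4.7871e+6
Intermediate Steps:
d(A(-41, -24)) - 4787146 = -450/(-41) - 4787146 = -450*(-1/41) - 4787146 = 450/41 - 4787146 = -196272536/41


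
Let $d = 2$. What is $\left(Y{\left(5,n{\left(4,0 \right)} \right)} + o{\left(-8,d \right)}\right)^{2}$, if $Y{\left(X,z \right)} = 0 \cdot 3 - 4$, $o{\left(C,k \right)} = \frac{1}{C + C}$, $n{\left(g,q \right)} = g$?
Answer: $\frac{4225}{256} \approx 16.504$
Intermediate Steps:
$o{\left(C,k \right)} = \frac{1}{2 C}$
$Y{\left(X,z \right)} = -4$ ($Y{\left(X,z \right)} = 0 - 4 = -4$)
$\left(Y{\left(5,n{\left(4,0 \right)} \right)} + o{\left(-8,d \right)}\right)^{2} = \left(-4 + \frac{1}{2 \left(-8\right)}\right)^{2} = \left(-4 + \frac{1}{2} \left(- \frac{1}{8}\right)\right)^{2} = \left(-4 - \frac{1}{16}\right)^{2} = \left(- \frac{65}{16}\right)^{2} = \frac{4225}{256}$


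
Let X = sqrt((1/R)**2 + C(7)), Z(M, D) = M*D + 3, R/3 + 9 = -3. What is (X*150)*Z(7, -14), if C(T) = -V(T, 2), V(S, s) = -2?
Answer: -2375*sqrt(2593)/6 ≈ -20156.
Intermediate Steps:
R = -36 (R = -27 + 3*(-3) = -27 - 9 = -36)
C(T) = 2 (C(T) = -1*(-2) = 2)
Z(M, D) = 3 + D*M (Z(M, D) = D*M + 3 = 3 + D*M)
X = sqrt(2593)/36 (X = sqrt((1/(-36))**2 + 2) = sqrt((-1/36)**2 + 2) = sqrt(1/1296 + 2) = sqrt(2593/1296) = sqrt(2593)/36 ≈ 1.4145)
(X*150)*Z(7, -14) = ((sqrt(2593)/36)*150)*(3 - 14*7) = (25*sqrt(2593)/6)*(3 - 98) = (25*sqrt(2593)/6)*(-95) = -2375*sqrt(2593)/6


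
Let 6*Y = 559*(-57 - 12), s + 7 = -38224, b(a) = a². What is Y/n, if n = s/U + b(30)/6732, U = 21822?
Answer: 26232869949/6603647 ≈ 3972.5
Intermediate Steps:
s = -38231 (s = -7 - 38224 = -38231)
Y = -12857/2 (Y = (559*(-57 - 12))/6 = (559*(-69))/6 = (⅙)*(-38571) = -12857/2 ≈ -6428.5)
n = -6603647/4080714 (n = -38231/21822 + 30²/6732 = -38231*1/21822 + 900*(1/6732) = -38231/21822 + 25/187 = -6603647/4080714 ≈ -1.6183)
Y/n = -12857/(2*(-6603647/4080714)) = -12857/2*(-4080714/6603647) = 26232869949/6603647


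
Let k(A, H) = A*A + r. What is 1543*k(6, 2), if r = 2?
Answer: 58634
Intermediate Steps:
k(A, H) = 2 + A**2 (k(A, H) = A*A + 2 = A**2 + 2 = 2 + A**2)
1543*k(6, 2) = 1543*(2 + 6**2) = 1543*(2 + 36) = 1543*38 = 58634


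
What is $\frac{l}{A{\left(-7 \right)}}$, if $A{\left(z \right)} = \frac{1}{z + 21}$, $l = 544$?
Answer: $7616$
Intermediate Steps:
$A{\left(z \right)} = \frac{1}{21 + z}$
$\frac{l}{A{\left(-7 \right)}} = \frac{544}{\frac{1}{21 - 7}} = \frac{544}{\frac{1}{14}} = 544 \frac{1}{\frac{1}{14}} = 544 \cdot 14 = 7616$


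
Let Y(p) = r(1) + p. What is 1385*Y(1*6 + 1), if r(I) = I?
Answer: 11080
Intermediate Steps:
Y(p) = 1 + p
1385*Y(1*6 + 1) = 1385*(1 + (1*6 + 1)) = 1385*(1 + (6 + 1)) = 1385*(1 + 7) = 1385*8 = 11080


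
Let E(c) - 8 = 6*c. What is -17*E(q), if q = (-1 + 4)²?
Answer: -1054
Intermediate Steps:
q = 9 (q = 3² = 9)
E(c) = 8 + 6*c
-17*E(q) = -17*(8 + 6*9) = -17*(8 + 54) = -17*62 = -1054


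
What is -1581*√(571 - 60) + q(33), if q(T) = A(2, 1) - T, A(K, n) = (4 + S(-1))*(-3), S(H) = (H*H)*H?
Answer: -42 - 1581*√511 ≈ -35781.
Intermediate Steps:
S(H) = H³ (S(H) = H²*H = H³)
A(K, n) = -9 (A(K, n) = (4 + (-1)³)*(-3) = (4 - 1)*(-3) = 3*(-3) = -9)
q(T) = -9 - T
-1581*√(571 - 60) + q(33) = -1581*√(571 - 60) + (-9 - 1*33) = -1581*√511 + (-9 - 33) = -1581*√511 - 42 = -42 - 1581*√511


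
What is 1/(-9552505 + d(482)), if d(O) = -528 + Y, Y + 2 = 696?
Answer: -1/9552339 ≈ -1.0469e-7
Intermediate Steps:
Y = 694 (Y = -2 + 696 = 694)
d(O) = 166 (d(O) = -528 + 694 = 166)
1/(-9552505 + d(482)) = 1/(-9552505 + 166) = 1/(-9552339) = -1/9552339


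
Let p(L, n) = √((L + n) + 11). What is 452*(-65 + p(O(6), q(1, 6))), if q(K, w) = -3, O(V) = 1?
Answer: -28024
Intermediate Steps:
p(L, n) = √(11 + L + n)
452*(-65 + p(O(6), q(1, 6))) = 452*(-65 + √(11 + 1 - 3)) = 452*(-65 + √9) = 452*(-65 + 3) = 452*(-62) = -28024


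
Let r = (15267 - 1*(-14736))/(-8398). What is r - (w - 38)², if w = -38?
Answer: -48536851/8398 ≈ -5779.6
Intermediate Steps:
r = -30003/8398 (r = (15267 + 14736)*(-1/8398) = 30003*(-1/8398) = -30003/8398 ≈ -3.5726)
r - (w - 38)² = -30003/8398 - (-38 - 38)² = -30003/8398 - 1*(-76)² = -30003/8398 - 1*5776 = -30003/8398 - 5776 = -48536851/8398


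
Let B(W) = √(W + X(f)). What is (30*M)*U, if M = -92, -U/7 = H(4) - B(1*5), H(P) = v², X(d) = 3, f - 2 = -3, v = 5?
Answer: 483000 - 38640*√2 ≈ 4.2836e+5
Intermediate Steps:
f = -1 (f = 2 - 3 = -1)
B(W) = √(3 + W) (B(W) = √(W + 3) = √(3 + W))
H(P) = 25 (H(P) = 5² = 25)
U = -175 + 14*√2 (U = -7*(25 - √(3 + 1*5)) = -7*(25 - √(3 + 5)) = -7*(25 - √8) = -7*(25 - 2*√2) = -175 + 14*√2 ≈ -155.20)
(30*M)*U = (30*(-92))*(-175 + 14*√2) = -2760*(-175 + 14*√2) = 483000 - 38640*√2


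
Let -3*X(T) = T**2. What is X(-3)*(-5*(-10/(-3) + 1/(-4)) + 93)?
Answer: -931/4 ≈ -232.75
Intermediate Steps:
X(T) = -T**2/3
X(-3)*(-5*(-10/(-3) + 1/(-4)) + 93) = (-1/3*(-3)**2)*(-5*(-10/(-3) + 1/(-4)) + 93) = (-1/3*9)*(-5*(-10*(-1/3) + 1*(-1/4)) + 93) = -3*(-5*(10/3 - 1/4) + 93) = -3*(-5*37/12 + 93) = -3*(-185/12 + 93) = -3*931/12 = -931/4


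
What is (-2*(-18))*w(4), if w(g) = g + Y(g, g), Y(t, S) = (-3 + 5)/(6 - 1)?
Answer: 792/5 ≈ 158.40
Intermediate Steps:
Y(t, S) = 2/5
w(g) = 2/5 + g (w(g) = g + 2/5 = 2/5 + g)
(-2*(-18))*w(4) = (-2*(-18))*(2/5 + 4) = 36*(22/5) = 792/5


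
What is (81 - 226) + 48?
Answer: -97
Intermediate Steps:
(81 - 226) + 48 = -145 + 48 = -97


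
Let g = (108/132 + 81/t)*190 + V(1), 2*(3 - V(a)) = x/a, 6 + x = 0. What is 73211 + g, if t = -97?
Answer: 78119119/1067 ≈ 73214.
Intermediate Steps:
x = -6 (x = -6 + 0 = -6)
V(a) = 3 + 3/a (V(a) = 3 - (-3)/a = 3 + 3/a)
g = 2982/1067 (g = (108/132 + 81/(-97))*190 + (3 + 3/1) = (108*(1/132) + 81*(-1/97))*190 + (3 + 3*1) = (9/11 - 81/97)*190 + (3 + 3) = -18/1067*190 + 6 = -3420/1067 + 6 = 2982/1067 ≈ 2.7948)
73211 + g = 73211 + 2982/1067 = 78119119/1067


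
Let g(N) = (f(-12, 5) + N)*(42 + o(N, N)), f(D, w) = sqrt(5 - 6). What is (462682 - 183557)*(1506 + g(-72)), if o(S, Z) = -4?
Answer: -343323750 + 10606750*I ≈ -3.4332e+8 + 1.0607e+7*I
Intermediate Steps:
f(D, w) = I (f(D, w) = sqrt(-1) = I)
g(N) = 38*I + 38*N (g(N) = (I + N)*(42 - 4) = (I + N)*38 = 38*I + 38*N)
(462682 - 183557)*(1506 + g(-72)) = (462682 - 183557)*(1506 + (38*I + 38*(-72))) = 279125*(1506 + (38*I - 2736)) = 279125*(1506 + (-2736 + 38*I)) = 279125*(-1230 + 38*I) = -343323750 + 10606750*I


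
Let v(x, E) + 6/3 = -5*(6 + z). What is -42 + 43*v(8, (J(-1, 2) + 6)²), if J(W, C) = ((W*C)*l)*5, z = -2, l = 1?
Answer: -988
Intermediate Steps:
J(W, C) = 5*C*W (J(W, C) = ((W*C)*1)*5 = ((C*W)*1)*5 = (C*W)*5 = 5*C*W)
v(x, E) = -22 (v(x, E) = -2 - 5*(6 - 2) = -2 - 5*4 = -2 - 20 = -22)
-42 + 43*v(8, (J(-1, 2) + 6)²) = -42 + 43*(-22) = -42 - 946 = -988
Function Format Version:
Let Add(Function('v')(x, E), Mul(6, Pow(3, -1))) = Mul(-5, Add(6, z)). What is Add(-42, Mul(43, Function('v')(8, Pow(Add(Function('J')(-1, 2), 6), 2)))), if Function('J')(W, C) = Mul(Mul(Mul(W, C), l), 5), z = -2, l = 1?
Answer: -988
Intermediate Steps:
Function('J')(W, C) = Mul(5, C, W) (Function('J')(W, C) = Mul(Mul(Mul(W, C), 1), 5) = Mul(Mul(Mul(C, W), 1), 5) = Mul(Mul(C, W), 5) = Mul(5, C, W))
Function('v')(x, E) = -22 (Function('v')(x, E) = Add(-2, Mul(-5, Add(6, -2))) = Add(-2, Mul(-5, 4)) = Add(-2, -20) = -22)
Add(-42, Mul(43, Function('v')(8, Pow(Add(Function('J')(-1, 2), 6), 2)))) = Add(-42, Mul(43, -22)) = Add(-42, -946) = -988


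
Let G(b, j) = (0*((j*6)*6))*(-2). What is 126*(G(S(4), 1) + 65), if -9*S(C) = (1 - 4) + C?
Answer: 8190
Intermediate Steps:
S(C) = 1/3 - C/9 (S(C) = -((1 - 4) + C)/9 = -(-3 + C)/9 = 1/3 - C/9)
G(b, j) = 0 (G(b, j) = (0*((6*j)*6))*(-2) = (0*(36*j))*(-2) = 0*(-2) = 0)
126*(G(S(4), 1) + 65) = 126*(0 + 65) = 126*65 = 8190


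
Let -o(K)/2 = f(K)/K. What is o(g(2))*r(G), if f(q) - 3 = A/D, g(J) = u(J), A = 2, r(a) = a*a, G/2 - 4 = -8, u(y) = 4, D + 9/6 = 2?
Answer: -224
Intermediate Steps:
D = ½ (D = -3/2 + 2 = ½ ≈ 0.50000)
G = -8 (G = 8 + 2*(-8) = 8 - 16 = -8)
r(a) = a²
g(J) = 4
f(q) = 7 (f(q) = 3 + 2/(½) = 3 + 2*2 = 3 + 4 = 7)
o(K) = -14/K
o(g(2))*r(G) = -14/4*(-8)² = -14*¼*64 = -7/2*64 = -224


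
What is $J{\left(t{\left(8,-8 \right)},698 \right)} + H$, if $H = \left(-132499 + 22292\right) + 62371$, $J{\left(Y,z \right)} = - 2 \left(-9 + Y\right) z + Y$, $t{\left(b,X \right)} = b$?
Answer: $-46432$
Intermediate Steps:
$J{\left(Y,z \right)} = Y + z \left(18 - 2 Y\right)$ ($J{\left(Y,z \right)} = \left(18 - 2 Y\right) z + Y = z \left(18 - 2 Y\right) + Y = Y + z \left(18 - 2 Y\right)$)
$H = -47836$ ($H = -110207 + 62371 = -47836$)
$J{\left(t{\left(8,-8 \right)},698 \right)} + H = \left(8 + 18 \cdot 698 - 16 \cdot 698\right) - 47836 = \left(8 + 12564 - 11168\right) - 47836 = 1404 - 47836 = -46432$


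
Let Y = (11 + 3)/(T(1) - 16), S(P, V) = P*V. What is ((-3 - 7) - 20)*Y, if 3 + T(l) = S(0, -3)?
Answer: 420/19 ≈ 22.105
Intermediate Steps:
T(l) = -3 (T(l) = -3 + 0*(-3) = -3 + 0 = -3)
Y = -14/19 (Y = (11 + 3)/(-3 - 16) = 14/(-19) = 14*(-1/19) = -14/19 ≈ -0.73684)
((-3 - 7) - 20)*Y = ((-3 - 7) - 20)*(-14/19) = (-10 - 20)*(-14/19) = -30*(-14/19) = 420/19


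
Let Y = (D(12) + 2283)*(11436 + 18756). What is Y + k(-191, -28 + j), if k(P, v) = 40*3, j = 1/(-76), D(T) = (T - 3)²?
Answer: 71374008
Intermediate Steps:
D(T) = (-3 + T)²
j = -1/76 ≈ -0.013158
k(P, v) = 120
Y = 71373888 (Y = ((-3 + 12)² + 2283)*(11436 + 18756) = (9² + 2283)*30192 = (81 + 2283)*30192 = 2364*30192 = 71373888)
Y + k(-191, -28 + j) = 71373888 + 120 = 71374008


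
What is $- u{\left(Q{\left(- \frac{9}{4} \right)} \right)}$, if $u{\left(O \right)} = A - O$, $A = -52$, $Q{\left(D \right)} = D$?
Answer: $\frac{199}{4} \approx 49.75$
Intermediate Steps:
$u{\left(O \right)} = -52 - O$
$- u{\left(Q{\left(- \frac{9}{4} \right)} \right)} = - (-52 - - \frac{9}{4}) = - (-52 + \frac{9}{4}) = \left(-1\right) \left(- \frac{199}{4}\right) = \frac{199}{4}$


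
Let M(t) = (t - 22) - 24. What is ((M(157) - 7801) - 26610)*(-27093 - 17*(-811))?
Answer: 456395800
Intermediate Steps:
M(t) = -46 + t (M(t) = (-22 + t) - 24 = -46 + t)
((M(157) - 7801) - 26610)*(-27093 - 17*(-811)) = (((-46 + 157) - 7801) - 26610)*(-27093 - 17*(-811)) = ((111 - 7801) - 26610)*(-27093 + 13787) = (-7690 - 26610)*(-13306) = -34300*(-13306) = 456395800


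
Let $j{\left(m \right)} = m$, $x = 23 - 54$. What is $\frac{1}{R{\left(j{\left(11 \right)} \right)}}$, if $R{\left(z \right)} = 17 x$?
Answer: $- \frac{1}{527} \approx -0.0018975$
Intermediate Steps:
$x = -31$
$R{\left(z \right)} = -527$ ($R{\left(z \right)} = 17 \left(-31\right) = -527$)
$\frac{1}{R{\left(j{\left(11 \right)} \right)}} = \frac{1}{-527} = - \frac{1}{527}$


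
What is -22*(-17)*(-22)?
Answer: -8228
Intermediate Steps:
-22*(-17)*(-22) = 374*(-22) = -8228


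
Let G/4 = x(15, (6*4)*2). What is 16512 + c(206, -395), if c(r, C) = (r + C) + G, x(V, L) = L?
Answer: 16515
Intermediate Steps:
G = 192 (G = 4*((6*4)*2) = 4*(24*2) = 4*48 = 192)
c(r, C) = 192 + C + r (c(r, C) = (r + C) + 192 = (C + r) + 192 = 192 + C + r)
16512 + c(206, -395) = 16512 + (192 - 395 + 206) = 16512 + 3 = 16515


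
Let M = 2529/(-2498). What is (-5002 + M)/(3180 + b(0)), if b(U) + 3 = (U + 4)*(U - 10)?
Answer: -12497525/7836226 ≈ -1.5948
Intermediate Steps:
M = -2529/2498 (M = 2529*(-1/2498) = -2529/2498 ≈ -1.0124)
b(U) = -3 + (-10 + U)*(4 + U) (b(U) = -3 + (U + 4)*(U - 10) = -3 + (4 + U)*(-10 + U) = -3 + (-10 + U)*(4 + U))
(-5002 + M)/(3180 + b(0)) = (-5002 - 2529/2498)/(3180 + (-43 + 0² - 6*0)) = -12497525/(2498*(3180 + (-43 + 0 + 0))) = -12497525/(2498*(3180 - 43)) = -12497525/2498/3137 = -12497525/2498*1/3137 = -12497525/7836226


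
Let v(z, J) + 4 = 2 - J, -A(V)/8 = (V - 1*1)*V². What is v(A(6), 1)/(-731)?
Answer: 3/731 ≈ 0.0041040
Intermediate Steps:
A(V) = -8*V²*(-1 + V) (A(V) = -8*(V - 1*1)*V² = -8*(V - 1)*V² = -8*(-1 + V)*V² = -8*V²*(-1 + V))
v(z, J) = -2 - J (v(z, J) = -4 + (2 - J) = -2 - J)
v(A(6), 1)/(-731) = (-2 - 1*1)/(-731) = (-2 - 1)*(-1/731) = -3*(-1/731) = 3/731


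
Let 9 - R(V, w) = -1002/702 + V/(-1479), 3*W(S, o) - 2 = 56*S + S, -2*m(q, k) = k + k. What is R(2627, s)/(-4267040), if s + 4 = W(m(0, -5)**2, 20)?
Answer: -703913/246127134240 ≈ -2.8600e-6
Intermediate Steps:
m(q, k) = -k (m(q, k) = -(k + k)/2 = -k)
W(S, o) = 2/3 + 19*S (W(S, o) = 2/3 + (56*S + S)/3 = 2/3 + (57*S)/3 = 2/3 + 19*S)
s = 1415/3 (s = -4 + (2/3 + 19*(-1*(-5))**2) = -4 + (2/3 + 19*5**2) = -4 + (2/3 + 19*25) = -4 + (2/3 + 475) = -4 + 1427/3 = 1415/3 ≈ 471.67)
R(V, w) = 1220/117 + V/1479 (R(V, w) = 9 - (-1002/702 + V/(-1479)) = 9 - (-1002*1/702 + V*(-1/1479)) = 9 - (-167/117 - V/1479) = 9 + (167/117 + V/1479) = 1220/117 + V/1479)
R(2627, s)/(-4267040) = (1220/117 + (1/1479)*2627)/(-4267040) = (1220/117 + 2627/1479)*(-1/4267040) = (703913/57681)*(-1/4267040) = -703913/246127134240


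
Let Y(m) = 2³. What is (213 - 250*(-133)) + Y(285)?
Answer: 33471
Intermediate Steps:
Y(m) = 8
(213 - 250*(-133)) + Y(285) = (213 - 250*(-133)) + 8 = (213 + 33250) + 8 = 33463 + 8 = 33471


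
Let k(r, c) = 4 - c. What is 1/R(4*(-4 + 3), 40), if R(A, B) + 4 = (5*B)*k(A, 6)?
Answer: -1/404 ≈ -0.0024752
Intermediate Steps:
R(A, B) = -4 - 10*B (R(A, B) = -4 + (5*B)*(4 - 1*6) = -4 + (5*B)*(4 - 6) = -4 + (5*B)*(-2) = -4 - 10*B)
1/R(4*(-4 + 3), 40) = 1/(-4 - 10*40) = 1/(-4 - 400) = 1/(-404) = -1/404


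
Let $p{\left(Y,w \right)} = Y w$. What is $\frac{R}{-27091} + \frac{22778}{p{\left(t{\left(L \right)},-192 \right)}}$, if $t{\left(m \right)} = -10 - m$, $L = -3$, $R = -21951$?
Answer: $\frac{46184353}{2600736} \approx 17.758$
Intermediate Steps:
$\frac{R}{-27091} + \frac{22778}{p{\left(t{\left(L \right)},-192 \right)}} = - \frac{21951}{-27091} + \frac{22778}{\left(-10 - -3\right) \left(-192\right)} = \left(-21951\right) \left(- \frac{1}{27091}\right) + \frac{22778}{\left(-10 + 3\right) \left(-192\right)} = \frac{21951}{27091} + \frac{22778}{\left(-7\right) \left(-192\right)} = \frac{21951}{27091} + \frac{22778}{1344} = \frac{21951}{27091} + 22778 \cdot \frac{1}{1344} = \frac{21951}{27091} + \frac{1627}{96} = \frac{46184353}{2600736}$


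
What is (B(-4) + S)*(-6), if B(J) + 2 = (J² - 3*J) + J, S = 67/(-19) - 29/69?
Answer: -47336/437 ≈ -108.32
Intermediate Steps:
S = -5174/1311 (S = 67*(-1/19) - 29*1/69 = -67/19 - 29/69 = -5174/1311 ≈ -3.9466)
B(J) = -2 + J² - 2*J (B(J) = -2 + ((J² - 3*J) + J) = -2 + (J² - 2*J) = -2 + J² - 2*J)
(B(-4) + S)*(-6) = ((-2 + (-4)² - 2*(-4)) - 5174/1311)*(-6) = ((-2 + 16 + 8) - 5174/1311)*(-6) = (22 - 5174/1311)*(-6) = (23668/1311)*(-6) = -47336/437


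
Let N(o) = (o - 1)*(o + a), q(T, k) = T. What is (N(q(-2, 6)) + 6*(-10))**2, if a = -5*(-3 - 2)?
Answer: 16641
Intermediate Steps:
a = 25 (a = -5*(-5) = 25)
N(o) = (-1 + o)*(25 + o) (N(o) = (o - 1)*(o + 25) = (-1 + o)*(25 + o))
(N(q(-2, 6)) + 6*(-10))**2 = ((-25 + (-2)**2 + 24*(-2)) + 6*(-10))**2 = ((-25 + 4 - 48) - 60)**2 = (-69 - 60)**2 = (-129)**2 = 16641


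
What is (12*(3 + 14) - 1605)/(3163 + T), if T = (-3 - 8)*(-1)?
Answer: -467/1058 ≈ -0.44140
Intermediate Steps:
T = 11 (T = -11*(-1) = 11)
(12*(3 + 14) - 1605)/(3163 + T) = (12*(3 + 14) - 1605)/(3163 + 11) = (12*17 - 1605)/3174 = (204 - 1605)*(1/3174) = -1401*1/3174 = -467/1058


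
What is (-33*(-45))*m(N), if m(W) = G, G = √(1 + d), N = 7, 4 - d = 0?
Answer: 1485*√5 ≈ 3320.6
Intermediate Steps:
d = 4 (d = 4 - 1*0 = 4 + 0 = 4)
G = √5 (G = √(1 + 4) = √5 ≈ 2.2361)
m(W) = √5
(-33*(-45))*m(N) = (-33*(-45))*√5 = 1485*√5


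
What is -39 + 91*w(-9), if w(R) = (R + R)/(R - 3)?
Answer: 195/2 ≈ 97.500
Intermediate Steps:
w(R) = 2*R/(-3 + R) (w(R) = (2*R)/(-3 + R) = 2*R/(-3 + R))
-39 + 91*w(-9) = -39 + 91*(2*(-9)/(-3 - 9)) = -39 + 91*(2*(-9)/(-12)) = -39 + 91*(2*(-9)*(-1/12)) = -39 + 91*(3/2) = -39 + 273/2 = 195/2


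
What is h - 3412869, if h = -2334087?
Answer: -5746956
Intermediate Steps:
h - 3412869 = -2334087 - 3412869 = -5746956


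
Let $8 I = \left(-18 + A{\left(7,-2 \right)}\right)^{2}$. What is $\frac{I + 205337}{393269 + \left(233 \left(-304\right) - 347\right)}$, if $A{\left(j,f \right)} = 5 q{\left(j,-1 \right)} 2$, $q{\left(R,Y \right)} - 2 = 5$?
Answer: $\frac{41135}{64418} \approx 0.63856$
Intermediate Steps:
$q{\left(R,Y \right)} = 7$ ($q{\left(R,Y \right)} = 2 + 5 = 7$)
$A{\left(j,f \right)} = 70$ ($A{\left(j,f \right)} = 5 \cdot 7 \cdot 2 = 35 \cdot 2 = 70$)
$I = 338$ ($I = \frac{\left(-18 + 70\right)^{2}}{8} = \frac{52^{2}}{8} = \frac{1}{8} \cdot 2704 = 338$)
$\frac{I + 205337}{393269 + \left(233 \left(-304\right) - 347\right)} = \frac{338 + 205337}{393269 + \left(233 \left(-304\right) - 347\right)} = \frac{205675}{393269 - 71179} = \frac{205675}{322090} = 205675 \cdot \frac{1}{322090} = \frac{41135}{64418}$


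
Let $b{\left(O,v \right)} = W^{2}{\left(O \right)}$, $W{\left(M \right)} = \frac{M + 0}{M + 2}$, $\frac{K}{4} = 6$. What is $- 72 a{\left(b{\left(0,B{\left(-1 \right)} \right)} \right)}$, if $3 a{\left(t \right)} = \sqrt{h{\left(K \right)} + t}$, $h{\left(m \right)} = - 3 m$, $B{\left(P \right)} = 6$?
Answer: $- 144 i \sqrt{2} \approx - 203.65 i$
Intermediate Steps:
$K = 24$ ($K = 4 \cdot 6 = 24$)
$W{\left(M \right)} = \frac{M}{2 + M}$
$b{\left(O,v \right)} = \frac{O^{2}}{\left(2 + O\right)^{2}}$ ($b{\left(O,v \right)} = \left(\frac{O}{2 + O}\right)^{2} = \frac{O^{2}}{\left(2 + O\right)^{2}}$)
$a{\left(t \right)} = \frac{\sqrt{-72 + t}}{3}$ ($a{\left(t \right)} = \frac{\sqrt{\left(-3\right) 24 + t}}{3} = \frac{\sqrt{-72 + t}}{3}$)
$- 72 a{\left(b{\left(0,B{\left(-1 \right)} \right)} \right)} = - 72 \frac{\sqrt{-72 + \frac{0^{2}}{\left(2 + 0\right)^{2}}}}{3} = - 72 \frac{\sqrt{-72 + \frac{0}{4}}}{3} = - 72 \frac{\sqrt{-72 + 0 \cdot \frac{1}{4}}}{3} = - 72 \frac{\sqrt{-72 + 0}}{3} = - 72 \frac{\sqrt{-72}}{3} = - 72 \frac{6 i \sqrt{2}}{3} = - 72 \cdot 2 i \sqrt{2} = - 144 i \sqrt{2}$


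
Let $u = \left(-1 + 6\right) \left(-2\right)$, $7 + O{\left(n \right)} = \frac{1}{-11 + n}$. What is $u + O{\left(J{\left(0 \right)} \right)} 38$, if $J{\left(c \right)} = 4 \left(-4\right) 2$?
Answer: $- \frac{11906}{43} \approx -276.88$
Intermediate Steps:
$J{\left(c \right)} = -32$ ($J{\left(c \right)} = \left(-16\right) 2 = -32$)
$O{\left(n \right)} = -7 + \frac{1}{-11 + n}$
$u = -10$ ($u = 5 \left(-2\right) = -10$)
$u + O{\left(J{\left(0 \right)} \right)} 38 = -10 + \frac{78 - -224}{-11 - 32} \cdot 38 = -10 + \frac{78 + 224}{-43} \cdot 38 = -10 + \left(- \frac{1}{43}\right) 302 \cdot 38 = -10 - \frac{11476}{43} = - \frac{11906}{43}$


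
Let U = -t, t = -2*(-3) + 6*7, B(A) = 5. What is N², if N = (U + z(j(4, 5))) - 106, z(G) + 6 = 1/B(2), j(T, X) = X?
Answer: 638401/25 ≈ 25536.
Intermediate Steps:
t = 48 (t = 6 + 42 = 48)
U = -48 (U = -1*48 = -48)
z(G) = -29/5 (z(G) = -6 + 1/5 = -6 + ⅕ = -29/5)
N = -799/5 (N = (-48 - 29/5) - 106 = -269/5 - 106 = -799/5 ≈ -159.80)
N² = (-799/5)² = 638401/25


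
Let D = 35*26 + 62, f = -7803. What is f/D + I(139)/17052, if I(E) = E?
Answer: -102563/12789 ≈ -8.0196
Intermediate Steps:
D = 972 (D = 910 + 62 = 972)
f/D + I(139)/17052 = -7803/972 + 139/17052 = -7803*1/972 + 139*(1/17052) = -289/36 + 139/17052 = -102563/12789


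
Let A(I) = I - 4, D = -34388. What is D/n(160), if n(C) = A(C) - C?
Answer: 8597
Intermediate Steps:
A(I) = -4 + I
n(C) = -4 (n(C) = (-4 + C) - C = -4)
D/n(160) = -34388/(-4) = -34388*(-1/4) = 8597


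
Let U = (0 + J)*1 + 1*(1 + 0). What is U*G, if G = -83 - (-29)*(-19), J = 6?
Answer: -4438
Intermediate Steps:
G = -634 (G = -83 - 29*19 = -83 - 551 = -634)
U = 7 (U = (0 + 6)*1 + 1*(1 + 0) = 6*1 + 1*1 = 6 + 1 = 7)
U*G = 7*(-634) = -4438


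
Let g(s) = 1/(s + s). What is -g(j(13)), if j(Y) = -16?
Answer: 1/32 ≈ 0.031250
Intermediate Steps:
g(s) = 1/(2*s)
-g(j(13)) = -1/(2*(-16)) = -(-1)/(2*16) = -1*(-1/32) = 1/32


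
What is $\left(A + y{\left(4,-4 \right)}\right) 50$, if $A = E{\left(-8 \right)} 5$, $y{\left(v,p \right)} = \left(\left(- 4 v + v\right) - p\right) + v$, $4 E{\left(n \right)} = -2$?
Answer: $-325$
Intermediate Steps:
$E{\left(n \right)} = - \frac{1}{2}$ ($E{\left(n \right)} = \frac{1}{4} \left(-2\right) = - \frac{1}{2}$)
$y{\left(v,p \right)} = - p - 2 v$ ($y{\left(v,p \right)} = \left(- 3 v - p\right) + v = \left(- p - 3 v\right) + v = - p - 2 v$)
$A = - \frac{5}{2}$ ($A = \left(- \frac{1}{2}\right) 5 = - \frac{5}{2} \approx -2.5$)
$\left(A + y{\left(4,-4 \right)}\right) 50 = \left(- \frac{5}{2} - 4\right) 50 = \left(- \frac{13}{2}\right) 50 = -325$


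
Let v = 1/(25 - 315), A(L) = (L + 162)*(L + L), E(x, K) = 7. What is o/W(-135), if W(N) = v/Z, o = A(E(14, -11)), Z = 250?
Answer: -171535000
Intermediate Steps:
A(L) = 2*L*(162 + L) (A(L) = (162 + L)*(2*L) = 2*L*(162 + L))
o = 2366 (o = 2*7*(162 + 7) = 2*7*169 = 2366)
v = -1/290 (v = 1/(-290) = -1/290 ≈ -0.0034483)
W(N) = -1/72500 (W(N) = -1/290/250 = -1/290*1/250 = -1/72500)
o/W(-135) = 2366/(-1/72500) = 2366*(-72500) = -171535000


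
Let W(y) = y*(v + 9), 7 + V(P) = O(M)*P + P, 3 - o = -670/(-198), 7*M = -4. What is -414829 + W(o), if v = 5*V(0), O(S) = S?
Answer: -41067083/99 ≈ -4.1482e+5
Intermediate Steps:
M = -4/7 (M = (⅐)*(-4) = -4/7 ≈ -0.57143)
o = -38/99 (o = 3 - (-670)/(-198) = 3 - (-670)*(-1)/198 = 3 - 1*335/99 = 3 - 335/99 = -38/99 ≈ -0.38384)
V(P) = -7 + 3*P/7 (V(P) = -7 + (-4*P/7 + P) = -7 + 3*P/7)
v = -35 (v = 5*(-7 + (3/7)*0) = 5*(-7 + 0) = 5*(-7) = -35)
W(y) = -26*y (W(y) = y*(-35 + 9) = y*(-26) = -26*y)
-414829 + W(o) = -414829 - 26*(-38/99) = -414829 + 988/99 = -41067083/99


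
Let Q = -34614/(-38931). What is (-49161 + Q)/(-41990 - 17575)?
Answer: 212650253/257658335 ≈ 0.82532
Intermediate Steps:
Q = 11538/12977 (Q = -34614*(-1/38931) = 11538/12977 ≈ 0.88911)
(-49161 + Q)/(-41990 - 17575) = (-49161 + 11538/12977)/(-41990 - 17575) = -637950759/12977/(-59565) = -637950759/12977*(-1/59565) = 212650253/257658335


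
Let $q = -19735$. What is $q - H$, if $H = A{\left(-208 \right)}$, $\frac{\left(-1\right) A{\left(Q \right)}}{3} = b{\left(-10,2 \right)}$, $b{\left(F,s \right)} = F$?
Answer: $-19765$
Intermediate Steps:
$A{\left(Q \right)} = 30$ ($A{\left(Q \right)} = \left(-3\right) \left(-10\right) = 30$)
$H = 30$
$q - H = -19735 - 30 = -19765$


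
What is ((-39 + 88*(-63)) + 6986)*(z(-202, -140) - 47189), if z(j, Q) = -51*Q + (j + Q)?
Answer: -56668573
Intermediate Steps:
z(j, Q) = j - 50*Q (z(j, Q) = -51*Q + (Q + j) = j - 50*Q)
((-39 + 88*(-63)) + 6986)*(z(-202, -140) - 47189) = ((-39 + 88*(-63)) + 6986)*((-202 - 50*(-140)) - 47189) = ((-39 - 5544) + 6986)*((-202 + 7000) - 47189) = (-5583 + 6986)*(6798 - 47189) = 1403*(-40391) = -56668573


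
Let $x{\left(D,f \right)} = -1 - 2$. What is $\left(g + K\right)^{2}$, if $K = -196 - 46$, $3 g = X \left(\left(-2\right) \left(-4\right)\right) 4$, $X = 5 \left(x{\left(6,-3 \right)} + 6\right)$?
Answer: $6724$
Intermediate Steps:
$x{\left(D,f \right)} = -3$
$X = 15$ ($X = 5 \left(-3 + 6\right) = 5 \cdot 3 = 15$)
$g = 160$ ($g = \frac{15 \left(\left(-2\right) \left(-4\right)\right) 4}{3} = \frac{15 \cdot 8 \cdot 4}{3} = \frac{120 \cdot 4}{3} = \frac{1}{3} \cdot 480 = 160$)
$K = -242$ ($K = -196 - 46 = -242$)
$\left(g + K\right)^{2} = \left(160 - 242\right)^{2} = \left(-82\right)^{2} = 6724$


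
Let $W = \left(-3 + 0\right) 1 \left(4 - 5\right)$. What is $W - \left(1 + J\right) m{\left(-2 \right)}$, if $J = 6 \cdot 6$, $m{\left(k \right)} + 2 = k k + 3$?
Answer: $-182$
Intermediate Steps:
$m{\left(k \right)} = 1 + k^{2}$ ($m{\left(k \right)} = -2 + \left(k k + 3\right) = -2 + \left(k^{2} + 3\right) = -2 + \left(3 + k^{2}\right) = 1 + k^{2}$)
$J = 36$
$W = 3$ ($W = \left(-3\right) 1 \left(-1\right) = \left(-3\right) \left(-1\right) = 3$)
$W - \left(1 + J\right) m{\left(-2 \right)} = 3 - \left(1 + 36\right) \left(1 + \left(-2\right)^{2}\right) = 3 - 37 \left(1 + 4\right) = 3 - 37 \cdot 5 = 3 - 185 = -182$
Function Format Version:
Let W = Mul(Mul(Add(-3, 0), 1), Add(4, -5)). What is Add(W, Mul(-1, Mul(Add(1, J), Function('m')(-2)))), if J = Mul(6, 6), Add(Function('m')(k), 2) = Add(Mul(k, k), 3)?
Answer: -182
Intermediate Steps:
Function('m')(k) = Add(1, Pow(k, 2)) (Function('m')(k) = Add(-2, Add(Mul(k, k), 3)) = Add(-2, Add(Pow(k, 2), 3)) = Add(-2, Add(3, Pow(k, 2))) = Add(1, Pow(k, 2)))
J = 36
W = 3 (W = Mul(Mul(-3, 1), -1) = Mul(-3, -1) = 3)
Add(W, Mul(-1, Mul(Add(1, J), Function('m')(-2)))) = Add(3, Mul(-1, Mul(Add(1, 36), Add(1, Pow(-2, 2))))) = Add(3, Mul(-1, Mul(37, Add(1, 4)))) = Add(3, Mul(-1, Mul(37, 5))) = Add(3, Mul(-1, 185)) = Add(3, -185) = -182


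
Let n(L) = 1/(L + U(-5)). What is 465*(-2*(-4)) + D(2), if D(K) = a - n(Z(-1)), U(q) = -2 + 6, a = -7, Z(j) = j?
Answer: 11138/3 ≈ 3712.7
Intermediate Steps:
U(q) = 4
n(L) = 1/(4 + L) (n(L) = 1/(L + 4) = 1/(4 + L))
D(K) = -22/3 (D(K) = -7 - 1/(4 - 1) = -7 - 1/3 = -22/3)
465*(-2*(-4)) + D(2) = 465*(-2*(-4)) - 22/3 = 465*8 - 22/3 = 3720 - 22/3 = 11138/3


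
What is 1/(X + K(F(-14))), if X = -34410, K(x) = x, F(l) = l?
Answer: -1/34424 ≈ -2.9049e-5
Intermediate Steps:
1/(X + K(F(-14))) = 1/(-34410 - 14) = 1/(-34424) = -1/34424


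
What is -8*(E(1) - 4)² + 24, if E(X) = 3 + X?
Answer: 24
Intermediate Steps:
-8*(E(1) - 4)² + 24 = -8*((3 + 1) - 4)² + 24 = -8*(4 - 4)² + 24 = -8*0² + 24 = -8*0 + 24 = 0 + 24 = 24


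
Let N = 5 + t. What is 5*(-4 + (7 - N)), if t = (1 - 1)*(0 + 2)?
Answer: -10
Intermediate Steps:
t = 0 (t = 0*2 = 0)
N = 5 (N = 5 + 0 = 5)
5*(-4 + (7 - N)) = 5*(-4 + (7 - 1*5)) = 5*(-4 + (7 - 5)) = 5*(-4 + 2) = 5*(-2) = -10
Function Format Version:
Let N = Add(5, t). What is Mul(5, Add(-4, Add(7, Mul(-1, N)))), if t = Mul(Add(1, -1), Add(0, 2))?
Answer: -10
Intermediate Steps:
t = 0 (t = Mul(0, 2) = 0)
N = 5 (N = Add(5, 0) = 5)
Mul(5, Add(-4, Add(7, Mul(-1, N)))) = Mul(5, Add(-4, Add(7, Mul(-1, 5)))) = Mul(5, Add(-4, Add(7, -5))) = Mul(5, Add(-4, 2)) = Mul(5, -2) = -10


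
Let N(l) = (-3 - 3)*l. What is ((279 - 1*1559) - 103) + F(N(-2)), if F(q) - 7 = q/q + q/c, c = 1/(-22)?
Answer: -1639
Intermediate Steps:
c = -1/22 ≈ -0.045455
N(l) = -6*l
F(q) = 8 - 22*q (F(q) = 7 + (q/q + q/(-1/22)) = 7 + (1 + q*(-22)) = 7 + (1 - 22*q) = 8 - 22*q)
((279 - 1*1559) - 103) + F(N(-2)) = ((279 - 1*1559) - 103) + (8 - (-132)*(-2)) = ((279 - 1559) - 103) + (8 - 22*12) = (-1280 - 103) + (8 - 264) = -1383 - 256 = -1639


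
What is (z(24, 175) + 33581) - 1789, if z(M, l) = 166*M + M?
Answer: 35800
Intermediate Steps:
z(M, l) = 167*M
(z(24, 175) + 33581) - 1789 = (167*24 + 33581) - 1789 = (4008 + 33581) - 1789 = 37589 - 1789 = 35800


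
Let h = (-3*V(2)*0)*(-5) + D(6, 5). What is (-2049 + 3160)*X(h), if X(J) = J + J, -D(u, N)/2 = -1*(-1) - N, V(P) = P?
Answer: 17776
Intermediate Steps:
D(u, N) = -2 + 2*N (D(u, N) = -2*(-1*(-1) - N) = -2*(1 - N) = -2 + 2*N)
h = 8 (h = (-3*2*0)*(-5) + (-2 + 2*5) = -6*0*(-5) + (-2 + 10) = 0*(-5) + 8 = 0 + 8 = 8)
X(J) = 2*J
(-2049 + 3160)*X(h) = (-2049 + 3160)*(2*8) = 1111*16 = 17776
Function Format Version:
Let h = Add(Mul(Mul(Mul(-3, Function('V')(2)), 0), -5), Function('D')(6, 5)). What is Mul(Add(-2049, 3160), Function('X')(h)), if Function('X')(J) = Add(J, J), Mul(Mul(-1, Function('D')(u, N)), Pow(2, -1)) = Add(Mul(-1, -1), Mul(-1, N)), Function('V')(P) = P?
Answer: 17776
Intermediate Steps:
Function('D')(u, N) = Add(-2, Mul(2, N)) (Function('D')(u, N) = Mul(-2, Add(Mul(-1, -1), Mul(-1, N))) = Mul(-2, Add(1, Mul(-1, N))) = Add(-2, Mul(2, N)))
h = 8 (h = Add(Mul(Mul(Mul(-3, 2), 0), -5), Add(-2, Mul(2, 5))) = Add(Mul(Mul(-6, 0), -5), Add(-2, 10)) = Add(Mul(0, -5), 8) = Add(0, 8) = 8)
Function('X')(J) = Mul(2, J)
Mul(Add(-2049, 3160), Function('X')(h)) = Mul(Add(-2049, 3160), Mul(2, 8)) = Mul(1111, 16) = 17776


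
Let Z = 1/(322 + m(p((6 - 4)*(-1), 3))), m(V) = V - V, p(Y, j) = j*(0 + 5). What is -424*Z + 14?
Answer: 2042/161 ≈ 12.683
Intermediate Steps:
p(Y, j) = 5*j (p(Y, j) = j*5 = 5*j)
m(V) = 0
Z = 1/322 (Z = 1/(322 + 0) = 1/322 ≈ 0.0031056)
-424*Z + 14 = -424*1/322 + 14 = -212/161 + 14 = 2042/161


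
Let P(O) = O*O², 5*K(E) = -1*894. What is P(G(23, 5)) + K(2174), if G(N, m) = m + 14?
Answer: 33401/5 ≈ 6680.2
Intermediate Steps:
G(N, m) = 14 + m
K(E) = -894/5 (K(E) = (-1*894)/5 = (⅕)*(-894) = -894/5)
P(O) = O³
P(G(23, 5)) + K(2174) = (14 + 5)³ - 894/5 = 19³ - 894/5 = 6859 - 894/5 = 33401/5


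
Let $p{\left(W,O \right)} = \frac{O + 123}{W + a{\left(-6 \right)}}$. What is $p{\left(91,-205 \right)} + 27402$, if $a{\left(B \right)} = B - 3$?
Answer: $27401$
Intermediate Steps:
$a{\left(B \right)} = -3 + B$ ($a{\left(B \right)} = B - 3 = -3 + B$)
$p{\left(W,O \right)} = \frac{123 + O}{-9 + W}$ ($p{\left(W,O \right)} = \frac{O + 123}{W - 9} = \frac{123 + O}{W - 9} = \frac{123 + O}{-9 + W}$)
$p{\left(91,-205 \right)} + 27402 = \frac{123 - 205}{-9 + 91} + 27402 = \frac{1}{82} \left(-82\right) + 27402 = -1 + 27402 = 27401$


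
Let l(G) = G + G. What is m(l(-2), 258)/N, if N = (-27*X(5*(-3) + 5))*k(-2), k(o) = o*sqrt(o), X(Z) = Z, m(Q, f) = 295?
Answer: 59*I*sqrt(2)/216 ≈ 0.38629*I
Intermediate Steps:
l(G) = 2*G
k(o) = o**(3/2)
N = -540*I*sqrt(2) (N = (-27*(5*(-3) + 5))*(-2)**(3/2) = (-27*(-15 + 5))*(-2*I*sqrt(2)) = (-27*(-10))*(-2*I*sqrt(2)) = 270*(-2*I*sqrt(2)) = -540*I*sqrt(2) ≈ -763.68*I)
m(l(-2), 258)/N = 295/((-540*I*sqrt(2))) = 295*(I*sqrt(2)/1080) = 59*I*sqrt(2)/216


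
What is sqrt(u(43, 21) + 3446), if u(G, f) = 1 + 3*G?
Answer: 2*sqrt(894) ≈ 59.800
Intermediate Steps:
sqrt(u(43, 21) + 3446) = sqrt((1 + 3*43) + 3446) = sqrt((1 + 129) + 3446) = sqrt(130 + 3446) = sqrt(3576) = 2*sqrt(894)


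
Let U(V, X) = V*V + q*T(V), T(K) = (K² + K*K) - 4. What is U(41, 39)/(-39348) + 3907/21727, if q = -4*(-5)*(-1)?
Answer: 1576394869/854913996 ≈ 1.8439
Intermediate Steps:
T(K) = -4 + 2*K² (T(K) = (K² + K²) - 4 = 2*K² - 4 = -4 + 2*K²)
q = -20 (q = 20*(-1) = -20)
U(V, X) = 80 - 39*V² (U(V, X) = V*V - 20*(-4 + 2*V²) = V² + (80 - 40*V²) = 80 - 39*V²)
U(41, 39)/(-39348) + 3907/21727 = (80 - 39*41²)/(-39348) + 3907/21727 = (80 - 39*1681)*(-1/39348) + 3907*(1/21727) = (80 - 65559)*(-1/39348) + 3907/21727 = -65479*(-1/39348) + 3907/21727 = 65479/39348 + 3907/21727 = 1576394869/854913996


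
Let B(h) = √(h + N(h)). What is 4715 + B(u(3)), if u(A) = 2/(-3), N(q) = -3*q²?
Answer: 4715 + I*√2 ≈ 4715.0 + 1.4142*I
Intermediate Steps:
u(A) = -⅔ (u(A) = 2*(-⅓) = -⅔)
B(h) = √(h - 3*h²)
4715 + B(u(3)) = 4715 + √(-2*(1 - 3*(-⅔))/3) = 4715 + √(-2*(1 + 2)/3) = 4715 + √(-⅔*3) = 4715 + √(-2) = 4715 + I*√2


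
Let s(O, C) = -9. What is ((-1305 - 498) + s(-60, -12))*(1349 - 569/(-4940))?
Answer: -3019076937/1235 ≈ -2.4446e+6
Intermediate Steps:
((-1305 - 498) + s(-60, -12))*(1349 - 569/(-4940)) = ((-1305 - 498) - 9)*(1349 - 569/(-4940)) = (-1803 - 9)*(1349 - 569*(-1/4940)) = -1812*(1349 + 569/4940) = -1812*6664629/4940 = -3019076937/1235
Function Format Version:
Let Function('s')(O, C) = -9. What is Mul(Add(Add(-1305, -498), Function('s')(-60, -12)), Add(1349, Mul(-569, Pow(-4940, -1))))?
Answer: Rational(-3019076937, 1235) ≈ -2.4446e+6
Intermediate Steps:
Mul(Add(Add(-1305, -498), Function('s')(-60, -12)), Add(1349, Mul(-569, Pow(-4940, -1)))) = Mul(Add(Add(-1305, -498), -9), Add(1349, Mul(-569, Pow(-4940, -1)))) = Mul(Add(-1803, -9), Add(1349, Mul(-569, Rational(-1, 4940)))) = Mul(-1812, Add(1349, Rational(569, 4940))) = Mul(-1812, Rational(6664629, 4940)) = Rational(-3019076937, 1235)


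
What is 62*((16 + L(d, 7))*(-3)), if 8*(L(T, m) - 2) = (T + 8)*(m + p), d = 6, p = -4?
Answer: -8649/2 ≈ -4324.5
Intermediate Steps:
L(T, m) = 2 + (-4 + m)*(8 + T)/8 (L(T, m) = 2 + ((T + 8)*(m - 4))/8 = 2 + ((8 + T)*(-4 + m))/8 = 2 + ((-4 + m)*(8 + T))/8 = 2 + (-4 + m)*(8 + T)/8)
62*((16 + L(d, 7))*(-3)) = 62*((16 + (-2 + 7 - ½*6 + (⅛)*6*7))*(-3)) = 62*((16 + (-2 + 7 - 3 + 21/4))*(-3)) = 62*((16 + 29/4)*(-3)) = 62*((93/4)*(-3)) = 62*(-279/4) = -8649/2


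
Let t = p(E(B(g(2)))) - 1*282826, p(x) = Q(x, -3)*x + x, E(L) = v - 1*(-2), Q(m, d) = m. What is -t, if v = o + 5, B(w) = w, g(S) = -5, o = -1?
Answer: 282784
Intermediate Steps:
v = 4 (v = -1 + 5 = 4)
E(L) = 6 (E(L) = 4 - 1*(-2) = 4 + 2 = 6)
p(x) = x + x**2 (p(x) = x*x + x = x**2 + x = x + x**2)
t = -282784 (t = 6*(1 + 6) - 1*282826 = 6*7 - 282826 = 42 - 282826 = -282784)
-t = -1*(-282784) = 282784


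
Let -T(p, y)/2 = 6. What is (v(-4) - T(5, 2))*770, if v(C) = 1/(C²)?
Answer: 74305/8 ≈ 9288.1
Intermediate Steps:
T(p, y) = -12 (T(p, y) = -2*6 = -12)
v(C) = C⁻²
(v(-4) - T(5, 2))*770 = ((-4)⁻² - 1*(-12))*770 = (1/16 + 12)*770 = (193/16)*770 = 74305/8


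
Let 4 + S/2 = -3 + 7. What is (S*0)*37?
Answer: 0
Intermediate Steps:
S = 0 (S = -8 + 2*(-3 + 7) = -8 + 2*4 = -8 + 8 = 0)
(S*0)*37 = (0*0)*37 = 0*37 = 0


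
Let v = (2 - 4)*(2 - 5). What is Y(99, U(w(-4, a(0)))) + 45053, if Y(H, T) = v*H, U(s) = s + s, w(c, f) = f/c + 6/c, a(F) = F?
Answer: 45647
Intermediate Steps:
v = 6 (v = -2*(-3) = 6)
w(c, f) = 6/c + f/c
U(s) = 2*s
Y(H, T) = 6*H
Y(99, U(w(-4, a(0)))) + 45053 = 6*99 + 45053 = 594 + 45053 = 45647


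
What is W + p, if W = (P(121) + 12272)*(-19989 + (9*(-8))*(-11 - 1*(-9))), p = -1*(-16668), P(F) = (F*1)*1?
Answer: -245922417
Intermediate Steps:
P(F) = F (P(F) = F*1 = F)
p = 16668
W = -245939085 (W = (121 + 12272)*(-19989 + (9*(-8))*(-11 - 1*(-9))) = 12393*(-19989 - 72*(-11 + 9)) = 12393*(-19989 - 72*(-2)) = 12393*(-19989 + 144) = 12393*(-19845) = -245939085)
W + p = -245939085 + 16668 = -245922417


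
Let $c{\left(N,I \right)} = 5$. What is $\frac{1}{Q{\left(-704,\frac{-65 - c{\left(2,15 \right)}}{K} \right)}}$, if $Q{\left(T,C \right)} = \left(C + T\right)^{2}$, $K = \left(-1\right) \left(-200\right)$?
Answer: $\frac{400}{198443569} \approx 2.0157 \cdot 10^{-6}$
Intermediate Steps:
$K = 200$
$\frac{1}{Q{\left(-704,\frac{-65 - c{\left(2,15 \right)}}{K} \right)}} = \frac{1}{\left(\frac{-65 - 5}{200} - 704\right)^{2}} = \frac{1}{\left(\left(-65 - 5\right) \frac{1}{200} - 704\right)^{2}} = \frac{1}{\left(\left(-70\right) \frac{1}{200} - 704\right)^{2}} = \frac{1}{\left(- \frac{7}{20} - 704\right)^{2}} = \frac{1}{\left(- \frac{14087}{20}\right)^{2}} = \frac{1}{\frac{198443569}{400}} = \frac{400}{198443569}$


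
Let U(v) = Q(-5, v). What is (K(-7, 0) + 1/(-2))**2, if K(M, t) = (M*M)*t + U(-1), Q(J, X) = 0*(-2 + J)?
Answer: 1/4 ≈ 0.25000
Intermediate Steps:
Q(J, X) = 0
U(v) = 0
K(M, t) = t*M**2 (K(M, t) = (M*M)*t + 0 = M**2*t + 0 = t*M**2 + 0 = t*M**2)
(K(-7, 0) + 1/(-2))**2 = (0*(-7)**2 + 1/(-2))**2 = (0*49 + 1*(-1/2))**2 = (0 - 1/2)**2 = (-1/2)**2 = 1/4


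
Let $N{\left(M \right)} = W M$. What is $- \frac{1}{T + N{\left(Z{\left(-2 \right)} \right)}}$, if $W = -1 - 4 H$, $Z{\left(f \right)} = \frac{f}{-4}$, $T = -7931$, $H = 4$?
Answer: $\frac{2}{15879} \approx 0.00012595$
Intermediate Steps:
$Z{\left(f \right)} = - \frac{f}{4}$ ($Z{\left(f \right)} = f \left(- \frac{1}{4}\right) = - \frac{f}{4}$)
$W = -17$ ($W = -1 - 16 = -17$)
$N{\left(M \right)} = - 17 M$
$- \frac{1}{T + N{\left(Z{\left(-2 \right)} \right)}} = - \frac{1}{-7931 - 17 \left(\left(- \frac{1}{4}\right) \left(-2\right)\right)} = - \frac{1}{-7931 - \frac{17}{2}} = - \frac{1}{- \frac{15879}{2}} = \left(-1\right) \left(- \frac{2}{15879}\right) = \frac{2}{15879}$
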